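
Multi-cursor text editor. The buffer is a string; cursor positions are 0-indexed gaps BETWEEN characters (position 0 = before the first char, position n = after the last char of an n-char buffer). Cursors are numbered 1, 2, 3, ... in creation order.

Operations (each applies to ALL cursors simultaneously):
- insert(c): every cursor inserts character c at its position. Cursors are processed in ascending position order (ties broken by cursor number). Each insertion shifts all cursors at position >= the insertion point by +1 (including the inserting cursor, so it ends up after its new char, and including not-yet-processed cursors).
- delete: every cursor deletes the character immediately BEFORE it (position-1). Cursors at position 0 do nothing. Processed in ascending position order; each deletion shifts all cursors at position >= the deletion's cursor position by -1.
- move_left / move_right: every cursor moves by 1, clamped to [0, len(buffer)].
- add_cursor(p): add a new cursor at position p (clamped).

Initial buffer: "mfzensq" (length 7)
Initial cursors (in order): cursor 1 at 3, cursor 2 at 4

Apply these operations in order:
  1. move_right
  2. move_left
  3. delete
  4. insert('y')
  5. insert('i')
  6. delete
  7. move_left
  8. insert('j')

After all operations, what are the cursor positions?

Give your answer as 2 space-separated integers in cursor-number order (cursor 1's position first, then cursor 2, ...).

After op 1 (move_right): buffer="mfzensq" (len 7), cursors c1@4 c2@5, authorship .......
After op 2 (move_left): buffer="mfzensq" (len 7), cursors c1@3 c2@4, authorship .......
After op 3 (delete): buffer="mfnsq" (len 5), cursors c1@2 c2@2, authorship .....
After op 4 (insert('y')): buffer="mfyynsq" (len 7), cursors c1@4 c2@4, authorship ..12...
After op 5 (insert('i')): buffer="mfyyiinsq" (len 9), cursors c1@6 c2@6, authorship ..1212...
After op 6 (delete): buffer="mfyynsq" (len 7), cursors c1@4 c2@4, authorship ..12...
After op 7 (move_left): buffer="mfyynsq" (len 7), cursors c1@3 c2@3, authorship ..12...
After op 8 (insert('j')): buffer="mfyjjynsq" (len 9), cursors c1@5 c2@5, authorship ..1122...

Answer: 5 5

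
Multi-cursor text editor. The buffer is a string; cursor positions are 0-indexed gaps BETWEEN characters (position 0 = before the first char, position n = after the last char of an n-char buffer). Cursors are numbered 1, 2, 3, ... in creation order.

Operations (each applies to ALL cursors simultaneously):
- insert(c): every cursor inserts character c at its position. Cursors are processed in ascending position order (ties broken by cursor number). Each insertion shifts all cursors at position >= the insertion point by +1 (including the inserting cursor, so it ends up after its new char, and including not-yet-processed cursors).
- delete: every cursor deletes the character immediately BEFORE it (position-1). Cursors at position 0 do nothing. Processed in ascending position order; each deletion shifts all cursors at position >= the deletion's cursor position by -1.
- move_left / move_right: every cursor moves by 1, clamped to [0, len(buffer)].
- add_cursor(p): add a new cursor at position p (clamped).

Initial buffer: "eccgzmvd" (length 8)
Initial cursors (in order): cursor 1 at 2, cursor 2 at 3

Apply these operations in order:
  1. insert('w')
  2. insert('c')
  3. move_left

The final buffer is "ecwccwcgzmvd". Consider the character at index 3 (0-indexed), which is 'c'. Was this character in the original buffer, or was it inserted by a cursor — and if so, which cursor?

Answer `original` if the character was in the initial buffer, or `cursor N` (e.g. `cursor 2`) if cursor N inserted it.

After op 1 (insert('w')): buffer="ecwcwgzmvd" (len 10), cursors c1@3 c2@5, authorship ..1.2.....
After op 2 (insert('c')): buffer="ecwccwcgzmvd" (len 12), cursors c1@4 c2@7, authorship ..11.22.....
After op 3 (move_left): buffer="ecwccwcgzmvd" (len 12), cursors c1@3 c2@6, authorship ..11.22.....
Authorship (.=original, N=cursor N): . . 1 1 . 2 2 . . . . .
Index 3: author = 1

Answer: cursor 1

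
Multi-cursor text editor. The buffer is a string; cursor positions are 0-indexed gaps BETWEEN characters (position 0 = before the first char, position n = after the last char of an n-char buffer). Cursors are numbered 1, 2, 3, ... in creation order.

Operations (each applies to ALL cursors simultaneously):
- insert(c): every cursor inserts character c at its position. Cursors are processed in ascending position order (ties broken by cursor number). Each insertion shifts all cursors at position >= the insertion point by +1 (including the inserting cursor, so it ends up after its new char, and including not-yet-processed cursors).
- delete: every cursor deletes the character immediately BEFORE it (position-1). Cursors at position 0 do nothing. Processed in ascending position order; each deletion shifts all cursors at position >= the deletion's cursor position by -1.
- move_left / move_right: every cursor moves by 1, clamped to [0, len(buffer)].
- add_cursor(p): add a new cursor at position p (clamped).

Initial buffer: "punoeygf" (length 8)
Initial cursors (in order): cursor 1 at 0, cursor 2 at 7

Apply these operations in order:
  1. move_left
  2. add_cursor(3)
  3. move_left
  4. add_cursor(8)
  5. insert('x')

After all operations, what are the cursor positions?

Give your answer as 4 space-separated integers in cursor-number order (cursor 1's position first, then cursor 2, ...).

After op 1 (move_left): buffer="punoeygf" (len 8), cursors c1@0 c2@6, authorship ........
After op 2 (add_cursor(3)): buffer="punoeygf" (len 8), cursors c1@0 c3@3 c2@6, authorship ........
After op 3 (move_left): buffer="punoeygf" (len 8), cursors c1@0 c3@2 c2@5, authorship ........
After op 4 (add_cursor(8)): buffer="punoeygf" (len 8), cursors c1@0 c3@2 c2@5 c4@8, authorship ........
After op 5 (insert('x')): buffer="xpuxnoexygfx" (len 12), cursors c1@1 c3@4 c2@8 c4@12, authorship 1..3...2...4

Answer: 1 8 4 12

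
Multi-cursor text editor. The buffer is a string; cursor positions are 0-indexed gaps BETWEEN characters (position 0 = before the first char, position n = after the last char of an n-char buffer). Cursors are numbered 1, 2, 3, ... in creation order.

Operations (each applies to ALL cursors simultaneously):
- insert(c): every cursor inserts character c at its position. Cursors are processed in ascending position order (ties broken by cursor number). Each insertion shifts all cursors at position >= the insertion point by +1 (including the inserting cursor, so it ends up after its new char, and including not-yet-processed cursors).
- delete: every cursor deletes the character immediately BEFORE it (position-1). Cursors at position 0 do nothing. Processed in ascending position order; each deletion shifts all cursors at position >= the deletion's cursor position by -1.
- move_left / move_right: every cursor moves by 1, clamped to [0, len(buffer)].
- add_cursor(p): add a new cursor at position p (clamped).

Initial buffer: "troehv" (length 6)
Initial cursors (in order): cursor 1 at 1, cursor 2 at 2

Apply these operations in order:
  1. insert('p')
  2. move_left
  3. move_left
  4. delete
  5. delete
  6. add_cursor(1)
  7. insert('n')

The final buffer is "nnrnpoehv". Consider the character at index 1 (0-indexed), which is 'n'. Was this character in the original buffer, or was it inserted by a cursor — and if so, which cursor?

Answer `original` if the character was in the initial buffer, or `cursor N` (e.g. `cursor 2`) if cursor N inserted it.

Answer: cursor 2

Derivation:
After op 1 (insert('p')): buffer="tprpoehv" (len 8), cursors c1@2 c2@4, authorship .1.2....
After op 2 (move_left): buffer="tprpoehv" (len 8), cursors c1@1 c2@3, authorship .1.2....
After op 3 (move_left): buffer="tprpoehv" (len 8), cursors c1@0 c2@2, authorship .1.2....
After op 4 (delete): buffer="trpoehv" (len 7), cursors c1@0 c2@1, authorship ..2....
After op 5 (delete): buffer="rpoehv" (len 6), cursors c1@0 c2@0, authorship .2....
After op 6 (add_cursor(1)): buffer="rpoehv" (len 6), cursors c1@0 c2@0 c3@1, authorship .2....
After op 7 (insert('n')): buffer="nnrnpoehv" (len 9), cursors c1@2 c2@2 c3@4, authorship 12.32....
Authorship (.=original, N=cursor N): 1 2 . 3 2 . . . .
Index 1: author = 2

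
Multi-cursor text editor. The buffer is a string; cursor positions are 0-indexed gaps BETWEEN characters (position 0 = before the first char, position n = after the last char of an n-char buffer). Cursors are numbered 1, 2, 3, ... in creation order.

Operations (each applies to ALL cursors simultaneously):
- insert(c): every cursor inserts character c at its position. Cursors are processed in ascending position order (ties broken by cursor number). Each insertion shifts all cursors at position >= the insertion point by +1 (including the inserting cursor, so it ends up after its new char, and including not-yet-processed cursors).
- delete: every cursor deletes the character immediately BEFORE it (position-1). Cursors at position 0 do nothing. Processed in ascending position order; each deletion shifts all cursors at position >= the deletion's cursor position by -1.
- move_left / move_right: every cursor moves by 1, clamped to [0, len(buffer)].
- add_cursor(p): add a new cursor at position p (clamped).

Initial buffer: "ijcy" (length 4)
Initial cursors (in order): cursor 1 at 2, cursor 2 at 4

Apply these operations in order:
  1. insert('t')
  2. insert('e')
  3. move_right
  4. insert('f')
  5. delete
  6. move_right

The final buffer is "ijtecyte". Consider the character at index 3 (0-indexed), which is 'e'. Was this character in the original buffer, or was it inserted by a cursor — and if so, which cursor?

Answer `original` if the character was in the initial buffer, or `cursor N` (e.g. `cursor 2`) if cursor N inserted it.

After op 1 (insert('t')): buffer="ijtcyt" (len 6), cursors c1@3 c2@6, authorship ..1..2
After op 2 (insert('e')): buffer="ijtecyte" (len 8), cursors c1@4 c2@8, authorship ..11..22
After op 3 (move_right): buffer="ijtecyte" (len 8), cursors c1@5 c2@8, authorship ..11..22
After op 4 (insert('f')): buffer="ijtecfytef" (len 10), cursors c1@6 c2@10, authorship ..11.1.222
After op 5 (delete): buffer="ijtecyte" (len 8), cursors c1@5 c2@8, authorship ..11..22
After op 6 (move_right): buffer="ijtecyte" (len 8), cursors c1@6 c2@8, authorship ..11..22
Authorship (.=original, N=cursor N): . . 1 1 . . 2 2
Index 3: author = 1

Answer: cursor 1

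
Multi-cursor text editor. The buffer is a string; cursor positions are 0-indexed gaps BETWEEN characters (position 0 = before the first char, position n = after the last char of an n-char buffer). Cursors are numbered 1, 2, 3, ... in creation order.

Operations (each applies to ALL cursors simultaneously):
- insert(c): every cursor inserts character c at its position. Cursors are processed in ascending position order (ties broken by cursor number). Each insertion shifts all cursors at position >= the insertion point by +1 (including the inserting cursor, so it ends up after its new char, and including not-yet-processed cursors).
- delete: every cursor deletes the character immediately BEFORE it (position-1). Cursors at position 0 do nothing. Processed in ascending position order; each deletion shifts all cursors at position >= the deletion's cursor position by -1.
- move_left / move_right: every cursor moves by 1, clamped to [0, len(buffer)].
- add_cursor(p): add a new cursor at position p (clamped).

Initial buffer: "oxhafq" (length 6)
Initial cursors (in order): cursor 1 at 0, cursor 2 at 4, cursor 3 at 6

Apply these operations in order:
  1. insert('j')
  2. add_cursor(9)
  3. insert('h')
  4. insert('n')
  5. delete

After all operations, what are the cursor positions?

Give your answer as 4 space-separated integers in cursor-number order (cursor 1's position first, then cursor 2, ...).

After op 1 (insert('j')): buffer="joxhajfqj" (len 9), cursors c1@1 c2@6 c3@9, authorship 1....2..3
After op 2 (add_cursor(9)): buffer="joxhajfqj" (len 9), cursors c1@1 c2@6 c3@9 c4@9, authorship 1....2..3
After op 3 (insert('h')): buffer="jhoxhajhfqjhh" (len 13), cursors c1@2 c2@8 c3@13 c4@13, authorship 11....22..334
After op 4 (insert('n')): buffer="jhnoxhajhnfqjhhnn" (len 17), cursors c1@3 c2@10 c3@17 c4@17, authorship 111....222..33434
After op 5 (delete): buffer="jhoxhajhfqjhh" (len 13), cursors c1@2 c2@8 c3@13 c4@13, authorship 11....22..334

Answer: 2 8 13 13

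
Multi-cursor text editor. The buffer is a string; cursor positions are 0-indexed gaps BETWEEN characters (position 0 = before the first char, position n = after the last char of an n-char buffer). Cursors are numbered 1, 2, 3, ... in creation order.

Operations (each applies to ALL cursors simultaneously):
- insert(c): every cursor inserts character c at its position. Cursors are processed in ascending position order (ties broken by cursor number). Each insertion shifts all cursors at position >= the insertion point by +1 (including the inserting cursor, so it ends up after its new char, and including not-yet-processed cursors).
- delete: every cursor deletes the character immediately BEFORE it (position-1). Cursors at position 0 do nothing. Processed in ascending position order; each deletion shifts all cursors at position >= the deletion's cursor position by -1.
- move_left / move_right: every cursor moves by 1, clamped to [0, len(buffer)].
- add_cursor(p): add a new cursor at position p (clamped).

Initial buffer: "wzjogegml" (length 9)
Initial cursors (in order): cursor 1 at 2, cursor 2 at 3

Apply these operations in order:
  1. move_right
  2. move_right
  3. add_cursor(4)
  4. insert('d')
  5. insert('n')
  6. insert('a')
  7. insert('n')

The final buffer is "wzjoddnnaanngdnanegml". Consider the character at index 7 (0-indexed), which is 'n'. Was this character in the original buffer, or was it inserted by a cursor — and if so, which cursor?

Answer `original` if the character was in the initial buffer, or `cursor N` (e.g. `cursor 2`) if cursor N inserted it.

After op 1 (move_right): buffer="wzjogegml" (len 9), cursors c1@3 c2@4, authorship .........
After op 2 (move_right): buffer="wzjogegml" (len 9), cursors c1@4 c2@5, authorship .........
After op 3 (add_cursor(4)): buffer="wzjogegml" (len 9), cursors c1@4 c3@4 c2@5, authorship .........
After op 4 (insert('d')): buffer="wzjoddgdegml" (len 12), cursors c1@6 c3@6 c2@8, authorship ....13.2....
After op 5 (insert('n')): buffer="wzjoddnngdnegml" (len 15), cursors c1@8 c3@8 c2@11, authorship ....1313.22....
After op 6 (insert('a')): buffer="wzjoddnnaagdnaegml" (len 18), cursors c1@10 c3@10 c2@14, authorship ....131313.222....
After op 7 (insert('n')): buffer="wzjoddnnaanngdnanegml" (len 21), cursors c1@12 c3@12 c2@17, authorship ....13131313.2222....
Authorship (.=original, N=cursor N): . . . . 1 3 1 3 1 3 1 3 . 2 2 2 2 . . . .
Index 7: author = 3

Answer: cursor 3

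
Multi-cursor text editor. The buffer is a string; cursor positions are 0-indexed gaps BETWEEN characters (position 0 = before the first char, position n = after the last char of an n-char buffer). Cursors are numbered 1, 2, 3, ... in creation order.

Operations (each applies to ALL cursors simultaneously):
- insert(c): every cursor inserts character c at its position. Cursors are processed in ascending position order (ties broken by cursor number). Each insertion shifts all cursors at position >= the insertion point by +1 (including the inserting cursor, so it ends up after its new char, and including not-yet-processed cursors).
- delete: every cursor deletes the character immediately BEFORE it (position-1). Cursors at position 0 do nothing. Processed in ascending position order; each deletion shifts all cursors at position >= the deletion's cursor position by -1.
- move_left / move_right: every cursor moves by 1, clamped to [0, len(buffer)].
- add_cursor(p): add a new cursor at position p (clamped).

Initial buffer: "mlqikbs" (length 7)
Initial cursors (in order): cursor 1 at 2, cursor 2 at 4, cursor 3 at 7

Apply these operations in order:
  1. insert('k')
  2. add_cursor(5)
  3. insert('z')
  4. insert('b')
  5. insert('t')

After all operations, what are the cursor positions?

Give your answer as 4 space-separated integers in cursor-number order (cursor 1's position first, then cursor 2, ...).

After op 1 (insert('k')): buffer="mlkqikkbsk" (len 10), cursors c1@3 c2@6 c3@10, authorship ..1..2...3
After op 2 (add_cursor(5)): buffer="mlkqikkbsk" (len 10), cursors c1@3 c4@5 c2@6 c3@10, authorship ..1..2...3
After op 3 (insert('z')): buffer="mlkzqizkzkbskz" (len 14), cursors c1@4 c4@7 c2@9 c3@14, authorship ..11..422...33
After op 4 (insert('b')): buffer="mlkzbqizbkzbkbskzb" (len 18), cursors c1@5 c4@9 c2@12 c3@18, authorship ..111..44222...333
After op 5 (insert('t')): buffer="mlkzbtqizbtkzbtkbskzbt" (len 22), cursors c1@6 c4@11 c2@15 c3@22, authorship ..1111..4442222...3333

Answer: 6 15 22 11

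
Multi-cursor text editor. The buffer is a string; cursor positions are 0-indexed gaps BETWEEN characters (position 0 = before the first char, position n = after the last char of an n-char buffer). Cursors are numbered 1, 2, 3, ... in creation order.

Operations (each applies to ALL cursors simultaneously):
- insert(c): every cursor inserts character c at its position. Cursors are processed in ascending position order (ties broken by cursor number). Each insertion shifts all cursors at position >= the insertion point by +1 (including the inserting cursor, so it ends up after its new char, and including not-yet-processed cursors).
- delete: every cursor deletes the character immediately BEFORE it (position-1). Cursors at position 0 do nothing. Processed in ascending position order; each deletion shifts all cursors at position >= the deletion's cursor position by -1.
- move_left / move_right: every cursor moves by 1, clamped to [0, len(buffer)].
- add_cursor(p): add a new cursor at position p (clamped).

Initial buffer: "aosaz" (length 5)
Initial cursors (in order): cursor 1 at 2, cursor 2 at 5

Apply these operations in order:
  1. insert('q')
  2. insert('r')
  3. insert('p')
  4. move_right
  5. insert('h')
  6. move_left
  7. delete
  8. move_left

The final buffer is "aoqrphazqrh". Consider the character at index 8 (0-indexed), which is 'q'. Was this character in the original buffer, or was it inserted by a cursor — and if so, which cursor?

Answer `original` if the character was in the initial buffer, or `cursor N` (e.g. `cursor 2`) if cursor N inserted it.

Answer: cursor 2

Derivation:
After op 1 (insert('q')): buffer="aoqsazq" (len 7), cursors c1@3 c2@7, authorship ..1...2
After op 2 (insert('r')): buffer="aoqrsazqr" (len 9), cursors c1@4 c2@9, authorship ..11...22
After op 3 (insert('p')): buffer="aoqrpsazqrp" (len 11), cursors c1@5 c2@11, authorship ..111...222
After op 4 (move_right): buffer="aoqrpsazqrp" (len 11), cursors c1@6 c2@11, authorship ..111...222
After op 5 (insert('h')): buffer="aoqrpshazqrph" (len 13), cursors c1@7 c2@13, authorship ..111.1..2222
After op 6 (move_left): buffer="aoqrpshazqrph" (len 13), cursors c1@6 c2@12, authorship ..111.1..2222
After op 7 (delete): buffer="aoqrphazqrh" (len 11), cursors c1@5 c2@10, authorship ..1111..222
After op 8 (move_left): buffer="aoqrphazqrh" (len 11), cursors c1@4 c2@9, authorship ..1111..222
Authorship (.=original, N=cursor N): . . 1 1 1 1 . . 2 2 2
Index 8: author = 2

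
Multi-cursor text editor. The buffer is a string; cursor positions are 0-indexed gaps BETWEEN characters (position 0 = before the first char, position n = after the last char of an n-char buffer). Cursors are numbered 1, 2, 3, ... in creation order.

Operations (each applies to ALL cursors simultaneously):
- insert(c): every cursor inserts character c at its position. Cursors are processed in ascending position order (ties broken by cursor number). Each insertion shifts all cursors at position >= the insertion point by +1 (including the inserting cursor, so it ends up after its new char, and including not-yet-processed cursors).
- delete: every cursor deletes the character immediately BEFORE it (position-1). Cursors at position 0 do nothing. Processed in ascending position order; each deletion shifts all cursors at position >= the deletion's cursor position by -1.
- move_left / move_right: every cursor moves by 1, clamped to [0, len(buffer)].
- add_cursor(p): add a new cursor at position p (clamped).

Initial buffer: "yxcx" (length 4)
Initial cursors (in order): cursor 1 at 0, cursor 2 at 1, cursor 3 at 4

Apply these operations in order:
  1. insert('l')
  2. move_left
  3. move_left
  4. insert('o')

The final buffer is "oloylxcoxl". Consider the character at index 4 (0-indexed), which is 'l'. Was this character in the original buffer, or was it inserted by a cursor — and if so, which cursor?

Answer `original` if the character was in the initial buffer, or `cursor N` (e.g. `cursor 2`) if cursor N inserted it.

After op 1 (insert('l')): buffer="lylxcxl" (len 7), cursors c1@1 c2@3 c3@7, authorship 1.2...3
After op 2 (move_left): buffer="lylxcxl" (len 7), cursors c1@0 c2@2 c3@6, authorship 1.2...3
After op 3 (move_left): buffer="lylxcxl" (len 7), cursors c1@0 c2@1 c3@5, authorship 1.2...3
After op 4 (insert('o')): buffer="oloylxcoxl" (len 10), cursors c1@1 c2@3 c3@8, authorship 112.2..3.3
Authorship (.=original, N=cursor N): 1 1 2 . 2 . . 3 . 3
Index 4: author = 2

Answer: cursor 2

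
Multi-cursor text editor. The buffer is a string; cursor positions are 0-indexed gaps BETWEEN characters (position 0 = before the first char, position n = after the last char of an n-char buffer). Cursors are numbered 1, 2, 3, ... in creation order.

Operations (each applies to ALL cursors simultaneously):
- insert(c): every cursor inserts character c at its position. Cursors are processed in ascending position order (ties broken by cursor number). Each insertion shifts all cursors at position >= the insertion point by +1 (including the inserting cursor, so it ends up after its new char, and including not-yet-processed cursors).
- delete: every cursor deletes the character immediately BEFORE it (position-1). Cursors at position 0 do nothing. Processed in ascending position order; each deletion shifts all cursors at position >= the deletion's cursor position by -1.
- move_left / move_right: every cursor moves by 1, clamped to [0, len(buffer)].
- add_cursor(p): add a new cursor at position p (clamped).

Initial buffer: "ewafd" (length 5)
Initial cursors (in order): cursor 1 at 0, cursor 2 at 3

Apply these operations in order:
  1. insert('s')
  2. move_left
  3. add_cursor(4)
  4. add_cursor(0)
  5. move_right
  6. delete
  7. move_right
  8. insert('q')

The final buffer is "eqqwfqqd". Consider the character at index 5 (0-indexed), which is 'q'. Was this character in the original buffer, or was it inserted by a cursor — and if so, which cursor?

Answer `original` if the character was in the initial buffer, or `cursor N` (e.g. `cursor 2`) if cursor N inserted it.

After op 1 (insert('s')): buffer="sewasfd" (len 7), cursors c1@1 c2@5, authorship 1...2..
After op 2 (move_left): buffer="sewasfd" (len 7), cursors c1@0 c2@4, authorship 1...2..
After op 3 (add_cursor(4)): buffer="sewasfd" (len 7), cursors c1@0 c2@4 c3@4, authorship 1...2..
After op 4 (add_cursor(0)): buffer="sewasfd" (len 7), cursors c1@0 c4@0 c2@4 c3@4, authorship 1...2..
After op 5 (move_right): buffer="sewasfd" (len 7), cursors c1@1 c4@1 c2@5 c3@5, authorship 1...2..
After op 6 (delete): buffer="ewfd" (len 4), cursors c1@0 c4@0 c2@2 c3@2, authorship ....
After op 7 (move_right): buffer="ewfd" (len 4), cursors c1@1 c4@1 c2@3 c3@3, authorship ....
After op 8 (insert('q')): buffer="eqqwfqqd" (len 8), cursors c1@3 c4@3 c2@7 c3@7, authorship .14..23.
Authorship (.=original, N=cursor N): . 1 4 . . 2 3 .
Index 5: author = 2

Answer: cursor 2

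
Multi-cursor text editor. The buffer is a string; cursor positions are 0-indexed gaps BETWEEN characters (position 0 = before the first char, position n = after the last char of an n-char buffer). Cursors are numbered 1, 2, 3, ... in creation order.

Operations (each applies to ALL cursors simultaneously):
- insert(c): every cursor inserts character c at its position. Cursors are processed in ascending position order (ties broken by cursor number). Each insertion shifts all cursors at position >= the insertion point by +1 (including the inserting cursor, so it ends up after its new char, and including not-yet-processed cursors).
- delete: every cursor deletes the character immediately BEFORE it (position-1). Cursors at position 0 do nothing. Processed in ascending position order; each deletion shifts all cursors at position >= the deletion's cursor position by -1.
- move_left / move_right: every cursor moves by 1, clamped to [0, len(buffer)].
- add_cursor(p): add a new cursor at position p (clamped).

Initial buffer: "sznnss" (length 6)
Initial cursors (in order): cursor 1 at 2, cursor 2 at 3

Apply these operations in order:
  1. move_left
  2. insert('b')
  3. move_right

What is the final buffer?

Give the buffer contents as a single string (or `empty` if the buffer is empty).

Answer: sbzbnnss

Derivation:
After op 1 (move_left): buffer="sznnss" (len 6), cursors c1@1 c2@2, authorship ......
After op 2 (insert('b')): buffer="sbzbnnss" (len 8), cursors c1@2 c2@4, authorship .1.2....
After op 3 (move_right): buffer="sbzbnnss" (len 8), cursors c1@3 c2@5, authorship .1.2....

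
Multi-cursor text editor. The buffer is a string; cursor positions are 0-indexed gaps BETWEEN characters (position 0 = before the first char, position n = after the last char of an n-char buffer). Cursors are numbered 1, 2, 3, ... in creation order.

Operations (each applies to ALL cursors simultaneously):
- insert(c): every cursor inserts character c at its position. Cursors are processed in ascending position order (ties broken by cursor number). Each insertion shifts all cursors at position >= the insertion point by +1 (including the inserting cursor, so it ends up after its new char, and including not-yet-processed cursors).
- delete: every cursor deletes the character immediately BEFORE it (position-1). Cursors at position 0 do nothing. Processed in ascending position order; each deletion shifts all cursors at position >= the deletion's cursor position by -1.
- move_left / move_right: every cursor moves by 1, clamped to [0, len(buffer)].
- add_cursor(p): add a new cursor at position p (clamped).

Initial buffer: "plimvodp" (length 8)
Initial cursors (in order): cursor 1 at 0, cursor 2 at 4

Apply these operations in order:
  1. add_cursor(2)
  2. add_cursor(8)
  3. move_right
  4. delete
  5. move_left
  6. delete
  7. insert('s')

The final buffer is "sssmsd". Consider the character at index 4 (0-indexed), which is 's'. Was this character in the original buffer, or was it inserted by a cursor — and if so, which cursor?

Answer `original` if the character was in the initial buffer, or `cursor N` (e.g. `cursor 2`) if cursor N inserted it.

After op 1 (add_cursor(2)): buffer="plimvodp" (len 8), cursors c1@0 c3@2 c2@4, authorship ........
After op 2 (add_cursor(8)): buffer="plimvodp" (len 8), cursors c1@0 c3@2 c2@4 c4@8, authorship ........
After op 3 (move_right): buffer="plimvodp" (len 8), cursors c1@1 c3@3 c2@5 c4@8, authorship ........
After op 4 (delete): buffer="lmod" (len 4), cursors c1@0 c3@1 c2@2 c4@4, authorship ....
After op 5 (move_left): buffer="lmod" (len 4), cursors c1@0 c3@0 c2@1 c4@3, authorship ....
After op 6 (delete): buffer="md" (len 2), cursors c1@0 c2@0 c3@0 c4@1, authorship ..
After op 7 (insert('s')): buffer="sssmsd" (len 6), cursors c1@3 c2@3 c3@3 c4@5, authorship 123.4.
Authorship (.=original, N=cursor N): 1 2 3 . 4 .
Index 4: author = 4

Answer: cursor 4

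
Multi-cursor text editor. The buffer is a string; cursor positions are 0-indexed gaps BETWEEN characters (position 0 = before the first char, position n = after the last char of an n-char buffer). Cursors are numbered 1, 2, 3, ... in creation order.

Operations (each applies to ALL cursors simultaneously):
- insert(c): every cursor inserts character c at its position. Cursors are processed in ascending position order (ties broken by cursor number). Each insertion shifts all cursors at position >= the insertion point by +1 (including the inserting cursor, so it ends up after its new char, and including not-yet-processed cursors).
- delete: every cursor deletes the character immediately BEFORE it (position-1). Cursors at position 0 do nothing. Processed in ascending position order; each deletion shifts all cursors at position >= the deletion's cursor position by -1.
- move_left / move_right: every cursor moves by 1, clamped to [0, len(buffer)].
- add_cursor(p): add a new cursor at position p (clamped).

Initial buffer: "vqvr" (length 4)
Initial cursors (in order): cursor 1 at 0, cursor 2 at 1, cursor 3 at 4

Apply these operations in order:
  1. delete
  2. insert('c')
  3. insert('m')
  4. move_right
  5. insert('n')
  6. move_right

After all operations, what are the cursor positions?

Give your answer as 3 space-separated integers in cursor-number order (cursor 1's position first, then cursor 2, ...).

After op 1 (delete): buffer="qv" (len 2), cursors c1@0 c2@0 c3@2, authorship ..
After op 2 (insert('c')): buffer="ccqvc" (len 5), cursors c1@2 c2@2 c3@5, authorship 12..3
After op 3 (insert('m')): buffer="ccmmqvcm" (len 8), cursors c1@4 c2@4 c3@8, authorship 1212..33
After op 4 (move_right): buffer="ccmmqvcm" (len 8), cursors c1@5 c2@5 c3@8, authorship 1212..33
After op 5 (insert('n')): buffer="ccmmqnnvcmn" (len 11), cursors c1@7 c2@7 c3@11, authorship 1212.12.333
After op 6 (move_right): buffer="ccmmqnnvcmn" (len 11), cursors c1@8 c2@8 c3@11, authorship 1212.12.333

Answer: 8 8 11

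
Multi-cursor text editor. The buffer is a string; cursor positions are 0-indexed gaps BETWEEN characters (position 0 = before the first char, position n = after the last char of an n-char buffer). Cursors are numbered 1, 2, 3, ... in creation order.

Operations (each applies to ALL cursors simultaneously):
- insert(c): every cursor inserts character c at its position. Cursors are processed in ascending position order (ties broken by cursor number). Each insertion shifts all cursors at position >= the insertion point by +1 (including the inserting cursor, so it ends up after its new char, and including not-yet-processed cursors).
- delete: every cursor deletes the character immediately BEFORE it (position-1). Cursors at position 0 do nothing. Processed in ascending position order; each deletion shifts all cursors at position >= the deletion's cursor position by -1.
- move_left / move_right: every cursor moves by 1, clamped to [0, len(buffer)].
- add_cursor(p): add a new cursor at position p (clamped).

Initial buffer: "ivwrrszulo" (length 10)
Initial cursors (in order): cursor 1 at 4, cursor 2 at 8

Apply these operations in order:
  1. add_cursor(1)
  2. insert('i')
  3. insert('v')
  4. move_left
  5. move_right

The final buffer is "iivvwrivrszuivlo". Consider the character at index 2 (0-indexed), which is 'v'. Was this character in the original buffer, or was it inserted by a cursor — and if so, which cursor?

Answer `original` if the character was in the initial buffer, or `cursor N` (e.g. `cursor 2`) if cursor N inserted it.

Answer: cursor 3

Derivation:
After op 1 (add_cursor(1)): buffer="ivwrrszulo" (len 10), cursors c3@1 c1@4 c2@8, authorship ..........
After op 2 (insert('i')): buffer="iivwrirszuilo" (len 13), cursors c3@2 c1@6 c2@11, authorship .3...1....2..
After op 3 (insert('v')): buffer="iivvwrivrszuivlo" (len 16), cursors c3@3 c1@8 c2@14, authorship .33...11....22..
After op 4 (move_left): buffer="iivvwrivrszuivlo" (len 16), cursors c3@2 c1@7 c2@13, authorship .33...11....22..
After op 5 (move_right): buffer="iivvwrivrszuivlo" (len 16), cursors c3@3 c1@8 c2@14, authorship .33...11....22..
Authorship (.=original, N=cursor N): . 3 3 . . . 1 1 . . . . 2 2 . .
Index 2: author = 3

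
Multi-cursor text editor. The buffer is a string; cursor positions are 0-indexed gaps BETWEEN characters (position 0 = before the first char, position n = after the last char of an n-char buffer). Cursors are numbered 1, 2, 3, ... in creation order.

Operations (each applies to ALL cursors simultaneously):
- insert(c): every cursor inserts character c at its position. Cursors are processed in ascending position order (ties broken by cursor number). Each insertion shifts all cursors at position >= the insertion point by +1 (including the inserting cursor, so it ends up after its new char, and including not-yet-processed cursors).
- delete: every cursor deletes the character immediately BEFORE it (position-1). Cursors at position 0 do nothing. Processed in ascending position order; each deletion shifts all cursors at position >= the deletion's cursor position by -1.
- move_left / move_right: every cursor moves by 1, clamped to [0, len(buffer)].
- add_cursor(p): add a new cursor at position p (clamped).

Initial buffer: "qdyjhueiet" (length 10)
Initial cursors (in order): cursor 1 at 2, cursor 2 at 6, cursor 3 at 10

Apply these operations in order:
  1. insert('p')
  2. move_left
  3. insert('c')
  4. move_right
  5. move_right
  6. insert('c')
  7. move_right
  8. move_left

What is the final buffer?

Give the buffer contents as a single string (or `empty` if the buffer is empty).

After op 1 (insert('p')): buffer="qdpyjhupeietp" (len 13), cursors c1@3 c2@8 c3@13, authorship ..1....2....3
After op 2 (move_left): buffer="qdpyjhupeietp" (len 13), cursors c1@2 c2@7 c3@12, authorship ..1....2....3
After op 3 (insert('c')): buffer="qdcpyjhucpeietcp" (len 16), cursors c1@3 c2@9 c3@15, authorship ..11....22....33
After op 4 (move_right): buffer="qdcpyjhucpeietcp" (len 16), cursors c1@4 c2@10 c3@16, authorship ..11....22....33
After op 5 (move_right): buffer="qdcpyjhucpeietcp" (len 16), cursors c1@5 c2@11 c3@16, authorship ..11....22....33
After op 6 (insert('c')): buffer="qdcpycjhucpecietcpc" (len 19), cursors c1@6 c2@13 c3@19, authorship ..11.1...22.2...333
After op 7 (move_right): buffer="qdcpycjhucpecietcpc" (len 19), cursors c1@7 c2@14 c3@19, authorship ..11.1...22.2...333
After op 8 (move_left): buffer="qdcpycjhucpecietcpc" (len 19), cursors c1@6 c2@13 c3@18, authorship ..11.1...22.2...333

Answer: qdcpycjhucpecietcpc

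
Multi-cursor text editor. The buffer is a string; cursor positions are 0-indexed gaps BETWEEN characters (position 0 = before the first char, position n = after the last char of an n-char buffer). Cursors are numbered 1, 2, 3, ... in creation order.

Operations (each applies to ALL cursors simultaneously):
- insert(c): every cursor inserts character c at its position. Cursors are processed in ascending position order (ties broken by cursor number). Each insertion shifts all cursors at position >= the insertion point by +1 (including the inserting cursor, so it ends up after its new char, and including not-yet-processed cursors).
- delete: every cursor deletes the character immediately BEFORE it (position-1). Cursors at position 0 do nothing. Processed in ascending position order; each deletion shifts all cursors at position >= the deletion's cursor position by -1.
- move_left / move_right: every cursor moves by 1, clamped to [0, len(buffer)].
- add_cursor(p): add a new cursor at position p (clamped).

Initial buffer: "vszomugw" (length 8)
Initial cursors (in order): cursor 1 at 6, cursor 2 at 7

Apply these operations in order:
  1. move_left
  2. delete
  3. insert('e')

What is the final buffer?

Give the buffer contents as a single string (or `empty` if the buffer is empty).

After op 1 (move_left): buffer="vszomugw" (len 8), cursors c1@5 c2@6, authorship ........
After op 2 (delete): buffer="vszogw" (len 6), cursors c1@4 c2@4, authorship ......
After op 3 (insert('e')): buffer="vszoeegw" (len 8), cursors c1@6 c2@6, authorship ....12..

Answer: vszoeegw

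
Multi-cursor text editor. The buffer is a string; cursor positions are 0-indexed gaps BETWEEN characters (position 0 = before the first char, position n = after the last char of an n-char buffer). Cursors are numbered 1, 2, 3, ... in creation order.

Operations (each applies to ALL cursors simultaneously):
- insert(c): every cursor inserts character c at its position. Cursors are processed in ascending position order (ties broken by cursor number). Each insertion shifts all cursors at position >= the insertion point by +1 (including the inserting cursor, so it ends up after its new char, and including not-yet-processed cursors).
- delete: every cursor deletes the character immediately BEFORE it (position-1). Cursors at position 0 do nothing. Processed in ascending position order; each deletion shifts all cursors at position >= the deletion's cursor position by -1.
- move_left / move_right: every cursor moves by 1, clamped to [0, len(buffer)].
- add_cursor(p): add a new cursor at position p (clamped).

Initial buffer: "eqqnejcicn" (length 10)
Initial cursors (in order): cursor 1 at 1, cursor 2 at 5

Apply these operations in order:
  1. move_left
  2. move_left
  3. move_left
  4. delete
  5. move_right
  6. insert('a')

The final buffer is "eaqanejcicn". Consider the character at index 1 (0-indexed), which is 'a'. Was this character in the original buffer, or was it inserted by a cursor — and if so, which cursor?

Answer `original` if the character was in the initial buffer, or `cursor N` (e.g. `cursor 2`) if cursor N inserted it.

After op 1 (move_left): buffer="eqqnejcicn" (len 10), cursors c1@0 c2@4, authorship ..........
After op 2 (move_left): buffer="eqqnejcicn" (len 10), cursors c1@0 c2@3, authorship ..........
After op 3 (move_left): buffer="eqqnejcicn" (len 10), cursors c1@0 c2@2, authorship ..........
After op 4 (delete): buffer="eqnejcicn" (len 9), cursors c1@0 c2@1, authorship .........
After op 5 (move_right): buffer="eqnejcicn" (len 9), cursors c1@1 c2@2, authorship .........
After op 6 (insert('a')): buffer="eaqanejcicn" (len 11), cursors c1@2 c2@4, authorship .1.2.......
Authorship (.=original, N=cursor N): . 1 . 2 . . . . . . .
Index 1: author = 1

Answer: cursor 1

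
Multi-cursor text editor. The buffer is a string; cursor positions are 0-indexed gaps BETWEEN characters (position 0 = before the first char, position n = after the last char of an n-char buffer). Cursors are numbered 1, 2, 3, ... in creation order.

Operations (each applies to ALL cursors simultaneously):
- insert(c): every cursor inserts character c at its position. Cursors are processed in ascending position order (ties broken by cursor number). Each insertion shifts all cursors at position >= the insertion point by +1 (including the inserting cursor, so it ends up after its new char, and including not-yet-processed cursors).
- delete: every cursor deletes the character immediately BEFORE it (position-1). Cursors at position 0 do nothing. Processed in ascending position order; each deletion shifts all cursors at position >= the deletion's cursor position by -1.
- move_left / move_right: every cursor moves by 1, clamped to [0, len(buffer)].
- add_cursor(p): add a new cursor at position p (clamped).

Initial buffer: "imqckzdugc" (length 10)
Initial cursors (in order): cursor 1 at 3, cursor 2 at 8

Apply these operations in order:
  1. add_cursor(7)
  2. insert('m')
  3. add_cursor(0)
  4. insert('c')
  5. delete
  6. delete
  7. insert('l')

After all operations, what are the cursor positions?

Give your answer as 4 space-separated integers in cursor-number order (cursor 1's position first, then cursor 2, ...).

After op 1 (add_cursor(7)): buffer="imqckzdugc" (len 10), cursors c1@3 c3@7 c2@8, authorship ..........
After op 2 (insert('m')): buffer="imqmckzdmumgc" (len 13), cursors c1@4 c3@9 c2@11, authorship ...1....3.2..
After op 3 (add_cursor(0)): buffer="imqmckzdmumgc" (len 13), cursors c4@0 c1@4 c3@9 c2@11, authorship ...1....3.2..
After op 4 (insert('c')): buffer="cimqmcckzdmcumcgc" (len 17), cursors c4@1 c1@6 c3@12 c2@15, authorship 4...11....33.22..
After op 5 (delete): buffer="imqmckzdmumgc" (len 13), cursors c4@0 c1@4 c3@9 c2@11, authorship ...1....3.2..
After op 6 (delete): buffer="imqckzdugc" (len 10), cursors c4@0 c1@3 c3@7 c2@8, authorship ..........
After op 7 (insert('l')): buffer="limqlckzdlulgc" (len 14), cursors c4@1 c1@5 c3@10 c2@12, authorship 4...1....3.2..

Answer: 5 12 10 1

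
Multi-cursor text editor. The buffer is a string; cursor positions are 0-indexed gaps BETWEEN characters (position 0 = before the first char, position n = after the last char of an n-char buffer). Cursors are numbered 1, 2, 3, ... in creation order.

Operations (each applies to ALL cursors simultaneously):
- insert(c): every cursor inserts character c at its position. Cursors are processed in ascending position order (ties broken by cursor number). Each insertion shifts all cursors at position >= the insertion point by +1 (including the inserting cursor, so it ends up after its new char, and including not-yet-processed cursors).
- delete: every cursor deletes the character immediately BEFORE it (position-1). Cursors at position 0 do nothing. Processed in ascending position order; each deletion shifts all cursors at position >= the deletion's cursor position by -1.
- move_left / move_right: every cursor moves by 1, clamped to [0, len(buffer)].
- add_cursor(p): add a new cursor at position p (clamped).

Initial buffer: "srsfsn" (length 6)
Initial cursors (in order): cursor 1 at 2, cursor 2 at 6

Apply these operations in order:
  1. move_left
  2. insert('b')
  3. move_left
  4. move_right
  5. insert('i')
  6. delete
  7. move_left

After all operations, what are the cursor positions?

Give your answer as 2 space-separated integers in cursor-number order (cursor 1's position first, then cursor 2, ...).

Answer: 1 6

Derivation:
After op 1 (move_left): buffer="srsfsn" (len 6), cursors c1@1 c2@5, authorship ......
After op 2 (insert('b')): buffer="sbrsfsbn" (len 8), cursors c1@2 c2@7, authorship .1....2.
After op 3 (move_left): buffer="sbrsfsbn" (len 8), cursors c1@1 c2@6, authorship .1....2.
After op 4 (move_right): buffer="sbrsfsbn" (len 8), cursors c1@2 c2@7, authorship .1....2.
After op 5 (insert('i')): buffer="sbirsfsbin" (len 10), cursors c1@3 c2@9, authorship .11....22.
After op 6 (delete): buffer="sbrsfsbn" (len 8), cursors c1@2 c2@7, authorship .1....2.
After op 7 (move_left): buffer="sbrsfsbn" (len 8), cursors c1@1 c2@6, authorship .1....2.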